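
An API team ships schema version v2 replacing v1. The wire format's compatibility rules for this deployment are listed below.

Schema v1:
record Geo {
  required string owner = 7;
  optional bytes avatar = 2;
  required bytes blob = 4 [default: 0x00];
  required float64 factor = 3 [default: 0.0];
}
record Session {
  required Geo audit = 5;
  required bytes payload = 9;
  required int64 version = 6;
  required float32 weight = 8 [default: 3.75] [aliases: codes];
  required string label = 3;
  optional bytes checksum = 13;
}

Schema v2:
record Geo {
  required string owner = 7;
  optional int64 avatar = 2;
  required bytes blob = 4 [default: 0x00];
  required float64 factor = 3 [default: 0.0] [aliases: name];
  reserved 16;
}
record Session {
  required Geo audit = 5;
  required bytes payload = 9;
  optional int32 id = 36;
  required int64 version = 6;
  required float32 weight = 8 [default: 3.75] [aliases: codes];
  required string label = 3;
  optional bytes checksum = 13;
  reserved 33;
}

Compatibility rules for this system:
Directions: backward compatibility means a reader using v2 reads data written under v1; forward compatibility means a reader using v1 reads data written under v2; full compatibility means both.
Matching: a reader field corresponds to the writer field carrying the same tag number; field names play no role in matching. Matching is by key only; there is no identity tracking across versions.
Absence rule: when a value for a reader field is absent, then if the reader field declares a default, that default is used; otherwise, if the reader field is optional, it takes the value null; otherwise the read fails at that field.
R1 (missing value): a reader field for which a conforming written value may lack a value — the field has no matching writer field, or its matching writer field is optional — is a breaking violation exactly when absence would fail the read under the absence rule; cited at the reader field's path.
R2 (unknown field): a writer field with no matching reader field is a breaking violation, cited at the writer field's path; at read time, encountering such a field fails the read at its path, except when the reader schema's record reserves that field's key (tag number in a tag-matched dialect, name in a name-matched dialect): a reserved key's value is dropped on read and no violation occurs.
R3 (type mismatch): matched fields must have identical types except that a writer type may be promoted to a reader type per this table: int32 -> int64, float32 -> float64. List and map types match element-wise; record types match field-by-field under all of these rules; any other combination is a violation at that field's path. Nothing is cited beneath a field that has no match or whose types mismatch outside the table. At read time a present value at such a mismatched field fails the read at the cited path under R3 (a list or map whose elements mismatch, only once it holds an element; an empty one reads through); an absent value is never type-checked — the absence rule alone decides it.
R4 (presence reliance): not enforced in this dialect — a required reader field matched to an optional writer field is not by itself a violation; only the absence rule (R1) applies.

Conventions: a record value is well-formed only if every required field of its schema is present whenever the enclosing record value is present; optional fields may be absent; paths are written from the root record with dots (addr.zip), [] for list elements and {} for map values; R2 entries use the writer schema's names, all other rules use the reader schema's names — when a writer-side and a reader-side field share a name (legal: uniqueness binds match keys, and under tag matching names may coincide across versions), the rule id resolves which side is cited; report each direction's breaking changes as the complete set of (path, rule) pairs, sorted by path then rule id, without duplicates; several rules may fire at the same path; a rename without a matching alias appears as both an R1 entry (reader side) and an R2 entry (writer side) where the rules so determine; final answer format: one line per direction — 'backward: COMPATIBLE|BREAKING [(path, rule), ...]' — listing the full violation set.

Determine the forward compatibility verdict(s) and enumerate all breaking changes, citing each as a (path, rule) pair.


in Session below, arrows point writer -> reader
forward analysis of Session with v1 as reader and v2 as writer:
  audit: Geo -> Geo, writer required; from audit
  payload: bytes -> bytes, writer required; from payload
  version: int64 -> int64, writer required; from version
  weight: float32 -> float32, writer required; from weight
  label: string -> string, writer required; from label
  checksum: bytes -> bytes, writer optional; from checksum
  id (writer side), unknown to reader
  audit.owner: string -> string, writer required; from audit.owner
  audit.avatar: int64 -> bytes, writer optional; from audit.avatar
  audit.blob: bytes -> bytes, writer required; from audit.blob
  audit.factor: float64 -> float64, writer required; from audit.factor
  R3 fires at audit.avatar
  R2 fires at id
  => forward verdict for Session: BREAKING, 2 violation(s)

forward: BREAKING [(audit.avatar, R3), (id, R2)]


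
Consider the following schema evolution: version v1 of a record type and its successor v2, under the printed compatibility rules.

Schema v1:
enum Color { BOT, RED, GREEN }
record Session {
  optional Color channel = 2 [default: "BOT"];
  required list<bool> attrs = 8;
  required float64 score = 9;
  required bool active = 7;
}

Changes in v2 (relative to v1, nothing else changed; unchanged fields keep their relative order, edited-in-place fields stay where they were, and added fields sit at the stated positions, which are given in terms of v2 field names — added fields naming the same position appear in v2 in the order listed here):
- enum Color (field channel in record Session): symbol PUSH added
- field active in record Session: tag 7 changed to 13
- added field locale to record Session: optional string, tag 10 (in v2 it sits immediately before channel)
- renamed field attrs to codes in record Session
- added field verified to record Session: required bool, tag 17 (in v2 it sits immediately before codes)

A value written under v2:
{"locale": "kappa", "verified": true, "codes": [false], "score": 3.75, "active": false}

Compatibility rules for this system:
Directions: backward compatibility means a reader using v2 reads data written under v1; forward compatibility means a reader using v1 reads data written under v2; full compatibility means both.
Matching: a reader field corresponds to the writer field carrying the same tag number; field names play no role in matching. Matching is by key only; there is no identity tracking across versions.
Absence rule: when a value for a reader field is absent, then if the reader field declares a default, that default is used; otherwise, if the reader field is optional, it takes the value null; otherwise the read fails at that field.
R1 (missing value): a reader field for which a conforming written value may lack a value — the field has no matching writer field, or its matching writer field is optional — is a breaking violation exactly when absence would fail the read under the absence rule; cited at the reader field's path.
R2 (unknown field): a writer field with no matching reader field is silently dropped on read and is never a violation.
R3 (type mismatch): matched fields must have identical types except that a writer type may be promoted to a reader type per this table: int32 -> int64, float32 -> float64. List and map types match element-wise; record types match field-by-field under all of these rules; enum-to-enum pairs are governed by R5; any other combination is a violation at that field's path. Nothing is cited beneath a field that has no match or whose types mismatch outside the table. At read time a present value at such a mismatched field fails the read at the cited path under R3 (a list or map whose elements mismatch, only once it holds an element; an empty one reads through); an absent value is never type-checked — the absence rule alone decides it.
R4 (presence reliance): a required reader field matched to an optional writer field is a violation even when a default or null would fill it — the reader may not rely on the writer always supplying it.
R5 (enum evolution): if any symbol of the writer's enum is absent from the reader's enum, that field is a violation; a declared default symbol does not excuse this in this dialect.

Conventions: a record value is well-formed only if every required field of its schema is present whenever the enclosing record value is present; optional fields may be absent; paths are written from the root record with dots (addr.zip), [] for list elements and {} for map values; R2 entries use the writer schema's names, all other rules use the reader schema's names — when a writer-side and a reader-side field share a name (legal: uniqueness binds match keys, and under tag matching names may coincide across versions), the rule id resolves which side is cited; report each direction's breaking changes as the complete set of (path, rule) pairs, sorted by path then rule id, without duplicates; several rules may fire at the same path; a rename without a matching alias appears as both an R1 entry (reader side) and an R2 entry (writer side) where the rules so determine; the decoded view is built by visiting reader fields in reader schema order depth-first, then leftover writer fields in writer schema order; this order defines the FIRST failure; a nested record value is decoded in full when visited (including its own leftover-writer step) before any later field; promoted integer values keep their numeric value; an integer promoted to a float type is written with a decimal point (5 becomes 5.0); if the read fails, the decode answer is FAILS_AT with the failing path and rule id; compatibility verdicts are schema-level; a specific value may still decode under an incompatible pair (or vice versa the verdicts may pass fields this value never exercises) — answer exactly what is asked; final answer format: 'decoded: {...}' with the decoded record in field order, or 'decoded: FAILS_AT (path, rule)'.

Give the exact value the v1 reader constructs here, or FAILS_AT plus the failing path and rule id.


the writer's type comes first in each Session pair
migrating the Session value to v1:
  channel := "BOT" (missing; default applied)
  attrs := [false] (from writer codes)
  score := 3.75
  read fails at active under R1 (no fill)
  => FAILS_AT (active, R1)
diffs on Session not affecting the asked answer:
  enum Color (field channel in record Session): symbol PUSH added -> affects the rule determinations only; this particular Session value decodes identically
  added field verified to record Session: required bool, tag 17 (in v2 it sits immediately before codes) -> affects the rule determinations only; this particular Session value decodes identically
  renamed field attrs to codes in record Session -> inert under this dialect — no rule fires on Session and the result does not move
  added field locale to record Session: optional string, tag 10 (in v2 it sits immediately before channel) -> inert under this dialect — no rule fires on Session and the result does not move

decoded: FAILS_AT (active, R1)


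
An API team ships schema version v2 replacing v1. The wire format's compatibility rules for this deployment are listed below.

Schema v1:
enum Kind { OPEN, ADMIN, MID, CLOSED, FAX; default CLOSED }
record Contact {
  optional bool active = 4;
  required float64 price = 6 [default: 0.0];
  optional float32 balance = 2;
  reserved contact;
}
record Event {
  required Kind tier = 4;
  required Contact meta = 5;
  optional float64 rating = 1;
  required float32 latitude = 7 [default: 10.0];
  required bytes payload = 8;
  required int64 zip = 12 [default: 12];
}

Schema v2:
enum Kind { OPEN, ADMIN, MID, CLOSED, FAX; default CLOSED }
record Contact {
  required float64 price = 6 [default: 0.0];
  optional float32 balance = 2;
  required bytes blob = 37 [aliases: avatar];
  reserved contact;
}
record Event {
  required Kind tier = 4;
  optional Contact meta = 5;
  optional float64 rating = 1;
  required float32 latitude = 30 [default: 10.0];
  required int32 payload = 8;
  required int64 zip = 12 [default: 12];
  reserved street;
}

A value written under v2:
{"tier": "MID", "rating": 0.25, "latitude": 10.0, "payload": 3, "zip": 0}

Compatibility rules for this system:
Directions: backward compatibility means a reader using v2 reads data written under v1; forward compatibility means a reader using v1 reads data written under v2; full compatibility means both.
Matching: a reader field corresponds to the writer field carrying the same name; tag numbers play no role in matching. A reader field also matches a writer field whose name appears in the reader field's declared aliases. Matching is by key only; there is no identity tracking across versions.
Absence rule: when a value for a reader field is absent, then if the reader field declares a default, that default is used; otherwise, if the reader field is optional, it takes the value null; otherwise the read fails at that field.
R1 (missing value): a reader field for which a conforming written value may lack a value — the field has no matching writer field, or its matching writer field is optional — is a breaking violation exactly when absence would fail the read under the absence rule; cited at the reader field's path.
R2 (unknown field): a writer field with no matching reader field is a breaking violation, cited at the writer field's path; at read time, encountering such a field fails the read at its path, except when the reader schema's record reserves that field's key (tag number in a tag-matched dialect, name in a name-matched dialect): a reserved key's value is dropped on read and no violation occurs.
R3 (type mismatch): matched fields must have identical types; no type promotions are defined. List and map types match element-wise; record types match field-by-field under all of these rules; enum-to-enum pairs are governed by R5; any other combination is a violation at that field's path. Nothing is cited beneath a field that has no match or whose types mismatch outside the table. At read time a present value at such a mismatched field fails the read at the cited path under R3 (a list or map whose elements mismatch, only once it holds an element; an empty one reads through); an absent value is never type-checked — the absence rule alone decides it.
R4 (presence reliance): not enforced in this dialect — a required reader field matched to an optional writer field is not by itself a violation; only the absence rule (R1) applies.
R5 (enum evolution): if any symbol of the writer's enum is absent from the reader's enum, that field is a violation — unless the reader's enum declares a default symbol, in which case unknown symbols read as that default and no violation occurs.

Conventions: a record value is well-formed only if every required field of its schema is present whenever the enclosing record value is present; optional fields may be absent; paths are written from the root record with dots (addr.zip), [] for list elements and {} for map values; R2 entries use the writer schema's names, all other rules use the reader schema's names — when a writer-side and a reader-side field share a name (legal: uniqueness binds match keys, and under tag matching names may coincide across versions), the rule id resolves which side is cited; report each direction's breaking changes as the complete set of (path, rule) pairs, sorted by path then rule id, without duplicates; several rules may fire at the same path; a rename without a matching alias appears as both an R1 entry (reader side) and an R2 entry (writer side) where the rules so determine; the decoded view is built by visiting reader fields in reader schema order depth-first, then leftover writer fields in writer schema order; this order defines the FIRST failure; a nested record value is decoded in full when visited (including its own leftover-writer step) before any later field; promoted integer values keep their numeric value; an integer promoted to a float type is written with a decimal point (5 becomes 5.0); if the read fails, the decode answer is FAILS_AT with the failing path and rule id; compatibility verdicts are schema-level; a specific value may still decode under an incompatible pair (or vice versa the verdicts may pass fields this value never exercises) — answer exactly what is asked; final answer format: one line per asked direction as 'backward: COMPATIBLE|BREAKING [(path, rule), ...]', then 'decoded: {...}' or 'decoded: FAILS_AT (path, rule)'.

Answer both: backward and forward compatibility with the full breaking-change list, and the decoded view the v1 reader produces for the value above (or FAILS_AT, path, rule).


each type pair in Event: writer, then reader
backward analysis of Event with v2 as reader and v1 as writer:
  tier: Kind -> Kind, writer required; from tier
  meta: Contact -> Contact, writer required; from meta
  rating: float64 -> float64, writer optional; from rating
  latitude: float32 -> float32, writer required; from latitude
  payload: bytes -> int32, writer required; from payload
  zip: int64 -> int64, writer required; from zip
  meta.price: float64 -> float64, writer required; from meta.price
  meta.balance: float32 -> float32, writer optional; from meta.balance
  meta.blob: no writer-side match
  leftover writer field: meta.active
  R2 fires at meta.active
  R1 fires at meta.blob
  R3 fires at payload
  => backward verdict for Event: BREAKING, 3 violation(s)
forward analysis of Event with v1 as reader and v2 as writer:
  tier: Kind -> Kind, writer required; from tier
  meta: Contact -> Contact, writer optional; from meta
  rating: float64 -> float64, writer optional; from rating
  latitude: float32 -> float32, writer required; from latitude
  payload: int32 -> bytes, writer required; from payload
  zip: int64 -> int64, writer required; from zip
  meta.active: no writer-side match
  meta.price: float64 -> float64, writer required; from meta.price
  meta.balance: float32 -> float32, writer optional; from meta.balance
  leftover writer field: meta.blob
  R1 fires at meta
  R2 fires at meta.blob
  R3 fires at payload
  => forward verdict for Event: BREAKING, 3 violation(s)
decode (reader v1):
  tier := "MID"
  read fails at meta under R1 (no fill)
  => FAILS_AT (meta, R1)

backward: BREAKING [(meta.active, R2), (meta.blob, R1), (payload, R3)]; forward: BREAKING [(meta, R1), (meta.blob, R2), (payload, R3)]; decoded: FAILS_AT (meta, R1)


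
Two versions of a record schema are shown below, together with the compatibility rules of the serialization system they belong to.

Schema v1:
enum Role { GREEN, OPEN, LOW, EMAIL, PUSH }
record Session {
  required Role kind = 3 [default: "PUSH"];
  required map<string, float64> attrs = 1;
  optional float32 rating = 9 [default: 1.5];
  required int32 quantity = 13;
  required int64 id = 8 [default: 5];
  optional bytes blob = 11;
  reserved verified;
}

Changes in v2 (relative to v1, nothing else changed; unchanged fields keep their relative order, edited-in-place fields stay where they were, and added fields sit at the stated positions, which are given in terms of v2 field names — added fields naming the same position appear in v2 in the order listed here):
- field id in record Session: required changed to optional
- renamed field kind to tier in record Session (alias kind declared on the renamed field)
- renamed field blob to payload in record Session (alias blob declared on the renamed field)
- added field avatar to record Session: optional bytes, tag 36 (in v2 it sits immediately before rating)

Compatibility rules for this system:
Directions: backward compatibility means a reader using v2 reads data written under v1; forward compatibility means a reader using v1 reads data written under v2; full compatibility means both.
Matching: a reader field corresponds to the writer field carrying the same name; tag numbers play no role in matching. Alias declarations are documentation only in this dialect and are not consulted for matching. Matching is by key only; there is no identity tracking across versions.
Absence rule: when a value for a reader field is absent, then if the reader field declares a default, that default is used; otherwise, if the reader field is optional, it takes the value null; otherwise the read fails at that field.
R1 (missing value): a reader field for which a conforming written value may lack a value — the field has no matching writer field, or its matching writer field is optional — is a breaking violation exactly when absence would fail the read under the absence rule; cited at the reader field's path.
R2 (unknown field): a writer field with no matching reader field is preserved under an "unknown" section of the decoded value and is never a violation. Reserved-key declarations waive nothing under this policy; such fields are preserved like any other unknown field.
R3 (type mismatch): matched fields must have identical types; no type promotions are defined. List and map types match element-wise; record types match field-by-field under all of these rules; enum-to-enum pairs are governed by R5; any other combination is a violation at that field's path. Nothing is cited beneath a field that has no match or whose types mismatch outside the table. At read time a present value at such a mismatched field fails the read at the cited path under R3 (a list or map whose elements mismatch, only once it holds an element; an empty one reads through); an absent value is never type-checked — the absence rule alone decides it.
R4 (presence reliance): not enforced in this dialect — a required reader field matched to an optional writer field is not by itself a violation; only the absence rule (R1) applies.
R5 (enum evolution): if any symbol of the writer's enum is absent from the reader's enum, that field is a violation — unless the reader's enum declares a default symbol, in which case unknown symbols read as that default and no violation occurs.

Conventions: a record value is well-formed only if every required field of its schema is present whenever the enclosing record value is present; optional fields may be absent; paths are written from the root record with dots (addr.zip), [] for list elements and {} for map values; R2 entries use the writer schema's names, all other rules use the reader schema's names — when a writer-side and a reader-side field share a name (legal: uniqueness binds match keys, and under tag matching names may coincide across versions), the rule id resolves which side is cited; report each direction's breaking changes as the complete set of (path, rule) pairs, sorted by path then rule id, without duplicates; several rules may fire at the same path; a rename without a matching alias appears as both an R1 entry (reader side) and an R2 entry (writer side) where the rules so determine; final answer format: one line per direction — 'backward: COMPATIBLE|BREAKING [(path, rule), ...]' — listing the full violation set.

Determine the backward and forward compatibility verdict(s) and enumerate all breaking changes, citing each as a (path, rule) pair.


backward: COMPATIBLE []; forward: COMPATIBLE []

the writer's type comes first in each Session pair
backward analysis of Session with v2 as reader and v1 as writer:
  tier: no writer-side match
  attrs <- attrs (map<string, float64> -> map<string, float64>, writer required)
  avatar: no writer-side match
  rating <- rating (float32 -> float32, writer optional)
  quantity <- quantity (int32 -> int32, writer required)
  id <- id (int64 -> int64, writer required)
  payload: no writer-side match
  leftover writer field: kind
  leftover writer field: blob
  => no violations; backward on Session: COMPATIBLE
forward analysis of Session with v1 as reader and v2 as writer:
  kind: no writer-side match
  attrs <- attrs (map<string, float64> -> map<string, float64>, writer required)
  rating <- rating (float32 -> float32, writer optional)
  quantity <- quantity (int32 -> int32, writer required)
  id <- id (int64 -> int64, writer optional)
  blob: no writer-side match
  leftover writer field: tier
  leftover writer field: avatar
  leftover writer field: payload
  => no violations; forward on Session: COMPATIBLE


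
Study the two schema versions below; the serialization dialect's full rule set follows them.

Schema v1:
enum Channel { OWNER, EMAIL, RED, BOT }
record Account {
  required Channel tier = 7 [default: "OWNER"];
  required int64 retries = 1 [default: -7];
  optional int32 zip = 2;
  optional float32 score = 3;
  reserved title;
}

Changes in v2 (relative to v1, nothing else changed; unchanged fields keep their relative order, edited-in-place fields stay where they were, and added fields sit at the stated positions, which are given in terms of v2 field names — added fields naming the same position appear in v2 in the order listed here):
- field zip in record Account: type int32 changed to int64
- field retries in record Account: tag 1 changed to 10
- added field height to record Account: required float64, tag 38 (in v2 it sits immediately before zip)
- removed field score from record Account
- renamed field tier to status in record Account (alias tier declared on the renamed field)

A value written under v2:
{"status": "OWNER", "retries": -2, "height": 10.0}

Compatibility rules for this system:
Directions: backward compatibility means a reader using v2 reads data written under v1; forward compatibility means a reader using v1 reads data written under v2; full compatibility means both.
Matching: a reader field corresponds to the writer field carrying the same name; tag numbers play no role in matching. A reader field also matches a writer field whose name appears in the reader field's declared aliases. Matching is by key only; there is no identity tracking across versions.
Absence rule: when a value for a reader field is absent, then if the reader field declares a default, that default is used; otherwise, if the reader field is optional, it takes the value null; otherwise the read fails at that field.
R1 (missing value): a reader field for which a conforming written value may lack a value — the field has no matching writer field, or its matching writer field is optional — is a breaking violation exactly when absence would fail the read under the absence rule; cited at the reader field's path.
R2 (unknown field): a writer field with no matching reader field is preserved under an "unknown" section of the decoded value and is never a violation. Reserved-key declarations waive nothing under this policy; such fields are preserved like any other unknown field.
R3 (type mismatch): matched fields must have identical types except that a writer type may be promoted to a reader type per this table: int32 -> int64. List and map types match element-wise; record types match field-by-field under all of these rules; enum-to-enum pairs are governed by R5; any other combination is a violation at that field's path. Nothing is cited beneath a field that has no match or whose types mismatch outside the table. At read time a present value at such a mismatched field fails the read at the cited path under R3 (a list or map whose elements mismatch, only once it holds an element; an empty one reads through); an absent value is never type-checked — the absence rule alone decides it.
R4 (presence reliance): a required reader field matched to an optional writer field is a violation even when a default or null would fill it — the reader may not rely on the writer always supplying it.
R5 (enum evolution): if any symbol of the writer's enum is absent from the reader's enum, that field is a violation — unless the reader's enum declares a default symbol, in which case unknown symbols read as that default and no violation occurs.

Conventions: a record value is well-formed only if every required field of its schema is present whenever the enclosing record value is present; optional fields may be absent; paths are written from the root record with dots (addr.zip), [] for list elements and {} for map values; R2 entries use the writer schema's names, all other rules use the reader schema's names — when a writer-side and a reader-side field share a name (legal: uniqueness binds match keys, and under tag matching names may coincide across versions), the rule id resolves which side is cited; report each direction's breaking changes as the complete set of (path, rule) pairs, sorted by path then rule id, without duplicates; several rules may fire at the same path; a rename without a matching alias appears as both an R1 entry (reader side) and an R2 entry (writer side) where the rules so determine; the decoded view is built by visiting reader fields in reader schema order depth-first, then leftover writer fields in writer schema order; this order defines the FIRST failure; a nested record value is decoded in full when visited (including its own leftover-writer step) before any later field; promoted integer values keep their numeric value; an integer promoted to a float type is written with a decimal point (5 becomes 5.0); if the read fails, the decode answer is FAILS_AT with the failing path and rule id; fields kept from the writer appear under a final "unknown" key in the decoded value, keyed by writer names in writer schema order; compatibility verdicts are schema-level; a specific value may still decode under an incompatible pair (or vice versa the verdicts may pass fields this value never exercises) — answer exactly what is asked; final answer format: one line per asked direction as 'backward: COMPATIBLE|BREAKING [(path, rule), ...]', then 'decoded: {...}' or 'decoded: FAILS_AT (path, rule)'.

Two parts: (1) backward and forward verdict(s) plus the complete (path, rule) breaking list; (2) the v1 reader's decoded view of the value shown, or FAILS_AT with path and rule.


backward: BREAKING [(height, R1)]; forward: BREAKING [(zip, R3)]; decoded: {"tier": "OWNER", "retries": -2, "zip": null, "score": null, "unknown": {"status": "OWNER", "height": 10.0}}

in Account below, arrows point writer -> reader
checking backward for Account: reader v2 against writer v1:
  status: paired with writer tier (Channel -> Channel; writer required)
  retries: paired with writer retries (int64 -> int64; writer required)
  height has no writer counterpart
  zip: paired with writer zip (int32 -> int64; writer optional)
  leftover writer field: score
  violation R1 at height
  => backward verdict for Account: BREAKING, 1 violation(s)
checking forward for Account: reader v1 against writer v2:
  tier has no writer counterpart
  retries: paired with writer retries (int64 -> int64; writer required)
  zip: paired with writer zip (int64 -> int32; writer optional)
  score has no writer counterpart
  leftover writer field: status
  leftover writer field: height
  violation R3 at zip
  => forward verdict for Account: BREAKING, 1 violation(s)
migrating the Account value to v1:
  tier := "OWNER" (absent -> default)
  retries := -2
  zip := null (absent, optional -> null)
  score := null (absent, optional -> null)
  writer status: kept under "unknown"
  writer height: kept under "unknown"
  => decoded: {"tier": "OWNER", "retries": -2, "zip": null, "score": null, "unknown": {"status": "OWNER", "height": 10.0}}


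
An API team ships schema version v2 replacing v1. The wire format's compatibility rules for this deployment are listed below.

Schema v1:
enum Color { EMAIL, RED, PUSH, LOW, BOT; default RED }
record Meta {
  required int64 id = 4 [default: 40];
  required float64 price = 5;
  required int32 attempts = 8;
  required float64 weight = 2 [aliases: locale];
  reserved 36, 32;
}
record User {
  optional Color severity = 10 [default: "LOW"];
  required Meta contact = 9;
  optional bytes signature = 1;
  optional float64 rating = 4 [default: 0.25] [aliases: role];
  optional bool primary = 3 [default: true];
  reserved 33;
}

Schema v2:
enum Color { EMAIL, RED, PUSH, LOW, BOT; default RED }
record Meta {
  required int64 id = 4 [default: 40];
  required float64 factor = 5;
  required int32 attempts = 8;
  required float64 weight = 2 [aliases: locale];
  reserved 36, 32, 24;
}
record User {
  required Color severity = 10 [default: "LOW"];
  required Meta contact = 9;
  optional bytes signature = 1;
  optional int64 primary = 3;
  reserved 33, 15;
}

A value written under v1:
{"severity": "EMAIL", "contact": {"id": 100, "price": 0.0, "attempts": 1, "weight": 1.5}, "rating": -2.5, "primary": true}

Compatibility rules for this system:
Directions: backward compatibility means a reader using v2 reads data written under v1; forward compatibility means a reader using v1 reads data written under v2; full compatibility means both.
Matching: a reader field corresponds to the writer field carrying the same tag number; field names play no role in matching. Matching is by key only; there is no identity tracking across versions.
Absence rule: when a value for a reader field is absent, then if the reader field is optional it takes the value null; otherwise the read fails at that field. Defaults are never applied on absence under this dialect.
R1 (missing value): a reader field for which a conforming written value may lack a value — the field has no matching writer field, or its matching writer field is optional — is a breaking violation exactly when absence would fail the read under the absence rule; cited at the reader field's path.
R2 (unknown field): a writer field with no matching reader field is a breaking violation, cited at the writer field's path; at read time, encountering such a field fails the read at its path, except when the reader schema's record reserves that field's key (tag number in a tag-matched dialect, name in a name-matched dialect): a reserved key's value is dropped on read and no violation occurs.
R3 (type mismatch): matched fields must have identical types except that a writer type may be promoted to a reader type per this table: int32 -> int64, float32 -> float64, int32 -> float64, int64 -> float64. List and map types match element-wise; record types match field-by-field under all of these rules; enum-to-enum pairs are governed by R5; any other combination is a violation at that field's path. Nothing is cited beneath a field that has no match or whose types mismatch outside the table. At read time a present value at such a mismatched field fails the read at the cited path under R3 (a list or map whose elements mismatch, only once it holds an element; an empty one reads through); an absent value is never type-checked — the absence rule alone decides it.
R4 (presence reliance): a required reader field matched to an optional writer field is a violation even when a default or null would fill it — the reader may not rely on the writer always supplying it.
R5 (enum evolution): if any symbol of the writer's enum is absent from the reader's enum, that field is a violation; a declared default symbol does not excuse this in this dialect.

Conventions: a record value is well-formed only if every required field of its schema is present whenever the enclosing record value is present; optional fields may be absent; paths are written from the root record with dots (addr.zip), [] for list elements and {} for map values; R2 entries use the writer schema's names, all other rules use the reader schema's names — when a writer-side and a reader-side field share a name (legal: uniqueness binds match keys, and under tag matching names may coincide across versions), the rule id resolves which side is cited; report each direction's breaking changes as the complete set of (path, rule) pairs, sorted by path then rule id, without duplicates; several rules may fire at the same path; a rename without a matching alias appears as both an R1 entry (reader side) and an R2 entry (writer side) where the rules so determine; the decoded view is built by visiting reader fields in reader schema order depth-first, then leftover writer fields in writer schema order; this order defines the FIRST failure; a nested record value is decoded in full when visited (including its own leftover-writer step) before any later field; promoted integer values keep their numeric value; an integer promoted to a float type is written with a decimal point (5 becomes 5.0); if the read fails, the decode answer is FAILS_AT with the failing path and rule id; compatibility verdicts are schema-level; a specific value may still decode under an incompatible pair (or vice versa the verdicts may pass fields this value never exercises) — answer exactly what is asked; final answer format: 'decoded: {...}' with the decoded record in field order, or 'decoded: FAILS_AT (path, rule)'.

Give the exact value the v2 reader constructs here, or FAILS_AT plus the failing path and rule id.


decoded: FAILS_AT (primary, R3)

in User below, arrows point writer -> reader
decode (reader v2):
  severity := "EMAIL"
  contact.id := 100
  contact.factor := 0.0 (from writer price)
  contact.attempts := 1
  contact.weight := 1.5
  signature := null (absent, optional -> null)
  read fails at primary under R3
  => FAILS_AT (primary, R3)
remaining User differences; none change what is asked:
  renamed field price to factor in record Meta -> inert under this dialect — no rule fires on User and the result does not move
  removed field rating from record User -> matters for User compatibility verdicts, not for this value's decode
  field severity in record User: optional changed to required -> matters for User compatibility verdicts, not for this value's decode


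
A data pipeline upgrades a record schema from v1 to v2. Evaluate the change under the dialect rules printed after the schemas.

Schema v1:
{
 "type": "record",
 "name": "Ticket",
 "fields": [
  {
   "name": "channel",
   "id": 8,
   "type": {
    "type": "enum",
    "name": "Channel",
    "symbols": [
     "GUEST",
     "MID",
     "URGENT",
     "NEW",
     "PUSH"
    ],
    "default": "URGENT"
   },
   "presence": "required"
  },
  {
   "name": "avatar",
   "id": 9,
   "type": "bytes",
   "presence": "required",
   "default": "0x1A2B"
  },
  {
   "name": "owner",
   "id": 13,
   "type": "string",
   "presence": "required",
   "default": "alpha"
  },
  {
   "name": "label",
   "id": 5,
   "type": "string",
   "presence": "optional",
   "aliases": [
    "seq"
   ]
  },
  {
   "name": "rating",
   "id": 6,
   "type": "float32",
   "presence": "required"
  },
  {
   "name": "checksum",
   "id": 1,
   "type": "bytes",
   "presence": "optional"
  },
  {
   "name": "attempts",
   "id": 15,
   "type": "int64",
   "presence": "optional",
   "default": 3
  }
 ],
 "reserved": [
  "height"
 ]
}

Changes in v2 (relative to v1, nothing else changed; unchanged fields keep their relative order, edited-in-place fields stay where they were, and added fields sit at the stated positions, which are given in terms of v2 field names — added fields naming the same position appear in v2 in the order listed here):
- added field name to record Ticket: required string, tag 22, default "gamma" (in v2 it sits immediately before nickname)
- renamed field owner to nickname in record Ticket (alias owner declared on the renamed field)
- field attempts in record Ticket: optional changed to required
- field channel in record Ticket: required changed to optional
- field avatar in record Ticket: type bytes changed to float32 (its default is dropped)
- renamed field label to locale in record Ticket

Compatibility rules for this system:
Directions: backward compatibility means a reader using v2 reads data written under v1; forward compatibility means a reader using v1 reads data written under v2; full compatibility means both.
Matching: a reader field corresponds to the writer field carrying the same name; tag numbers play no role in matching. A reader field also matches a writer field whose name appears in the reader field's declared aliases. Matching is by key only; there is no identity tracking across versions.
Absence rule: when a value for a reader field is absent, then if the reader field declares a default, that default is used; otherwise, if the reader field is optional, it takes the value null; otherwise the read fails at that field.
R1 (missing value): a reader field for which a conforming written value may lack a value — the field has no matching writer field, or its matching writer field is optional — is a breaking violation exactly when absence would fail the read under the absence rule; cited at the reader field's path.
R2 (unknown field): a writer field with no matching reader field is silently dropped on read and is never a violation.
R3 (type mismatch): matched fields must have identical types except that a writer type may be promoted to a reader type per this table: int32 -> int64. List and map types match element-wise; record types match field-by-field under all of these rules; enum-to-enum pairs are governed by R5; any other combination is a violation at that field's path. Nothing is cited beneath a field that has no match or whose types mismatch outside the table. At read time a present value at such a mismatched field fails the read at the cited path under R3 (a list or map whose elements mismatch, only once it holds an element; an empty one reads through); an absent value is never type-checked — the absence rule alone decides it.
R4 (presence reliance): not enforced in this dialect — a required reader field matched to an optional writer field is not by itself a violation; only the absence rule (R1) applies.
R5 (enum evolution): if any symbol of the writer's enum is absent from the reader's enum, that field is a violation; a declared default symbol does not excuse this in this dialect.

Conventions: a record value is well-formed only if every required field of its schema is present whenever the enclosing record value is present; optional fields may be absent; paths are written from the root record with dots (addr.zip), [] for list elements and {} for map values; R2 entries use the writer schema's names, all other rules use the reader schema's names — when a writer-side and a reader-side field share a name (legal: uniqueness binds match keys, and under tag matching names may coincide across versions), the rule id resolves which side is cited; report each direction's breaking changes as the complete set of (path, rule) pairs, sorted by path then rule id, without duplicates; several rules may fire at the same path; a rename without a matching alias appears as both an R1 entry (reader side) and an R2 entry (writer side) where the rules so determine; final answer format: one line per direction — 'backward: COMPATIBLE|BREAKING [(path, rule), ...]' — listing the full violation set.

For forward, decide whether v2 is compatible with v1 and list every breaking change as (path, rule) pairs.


in Ticket below, arrows point writer -> reader
forward analysis of Ticket with v1 as reader and v2 as writer:
  channel: paired with writer channel (Channel -> Channel; writer optional)
  avatar: paired with writer avatar (float32 -> bytes; writer required)
  owner: no writer match
  label: no writer match
  rating: paired with writer rating (float32 -> float32; writer required)
  checksum: paired with writer checksum (bytes -> bytes; writer optional)
  attempts: paired with writer attempts (int64 -> int64; writer required)
  writer field name has no reader counterpart
  writer field nickname has no reader counterpart
  writer field locale has no reader counterpart
  R3 fires at avatar
  R1 fires at channel
  => forward: BREAKING (2)
ruling out the remaining Ticket differences:
  added field name to record Ticket: required string, tag 22, default "gamma" (in v2 it sits immediately before nickname) -> triggers nothing under Ticket's printed rules — same verdict
  renamed field owner to nickname in record Ticket (alias owner declared on the renamed field) -> triggers nothing under Ticket's printed rules — same verdict
  field attempts in record Ticket: optional changed to required -> triggers nothing under Ticket's printed rules — same verdict
  renamed field label to locale in record Ticket -> triggers nothing under Ticket's printed rules — same verdict

forward: BREAKING [(avatar, R3), (channel, R1)]
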